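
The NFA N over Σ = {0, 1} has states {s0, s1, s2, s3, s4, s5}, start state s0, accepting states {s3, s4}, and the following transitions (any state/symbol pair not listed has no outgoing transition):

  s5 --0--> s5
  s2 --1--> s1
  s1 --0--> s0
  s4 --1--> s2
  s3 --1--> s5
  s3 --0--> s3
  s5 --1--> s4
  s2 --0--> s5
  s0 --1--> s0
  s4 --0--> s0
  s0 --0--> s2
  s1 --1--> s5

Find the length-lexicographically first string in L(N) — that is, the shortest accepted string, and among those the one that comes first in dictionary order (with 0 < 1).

A breadth-first search from s0 reaches an accepting state first via the path s0 → s2 → s5 → s4 on input 001.
No string of length < 3 is accepted (BFS exhausts all shorter strings without reaching an accepting state), and 001 is the lexicographically least accepting string of length 3.

001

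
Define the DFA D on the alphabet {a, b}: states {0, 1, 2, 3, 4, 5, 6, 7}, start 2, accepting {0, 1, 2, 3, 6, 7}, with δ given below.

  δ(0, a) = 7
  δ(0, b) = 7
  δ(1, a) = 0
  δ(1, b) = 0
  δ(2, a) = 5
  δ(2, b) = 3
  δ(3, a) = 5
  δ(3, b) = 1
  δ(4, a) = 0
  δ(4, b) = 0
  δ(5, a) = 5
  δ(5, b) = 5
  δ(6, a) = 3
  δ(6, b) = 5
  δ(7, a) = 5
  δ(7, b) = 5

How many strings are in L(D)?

The useful subgraph on states {0, 1, 2, 3, 7} is acyclic, so L(D) is finite; the longest accepting path visits 5 useful states, giving maximum string length 4.
Counting accepting paths from 2 by length: 1 of length 0, 1 of length 1, 1 of length 2, 2 of length 3, 4 of length 4. Total 9.

9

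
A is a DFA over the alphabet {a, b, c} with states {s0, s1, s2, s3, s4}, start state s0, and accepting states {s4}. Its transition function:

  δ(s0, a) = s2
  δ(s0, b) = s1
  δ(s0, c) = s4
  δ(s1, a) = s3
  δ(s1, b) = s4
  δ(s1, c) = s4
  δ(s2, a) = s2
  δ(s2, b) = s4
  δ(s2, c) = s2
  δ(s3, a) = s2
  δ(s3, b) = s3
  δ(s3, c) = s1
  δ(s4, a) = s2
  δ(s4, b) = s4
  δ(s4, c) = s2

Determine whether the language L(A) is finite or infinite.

infinite

State s1 is reachable from the start and can reach an accepting state, and it lies on the cycle s1 → s3 → s1.
Traversing that cycle any number of times yields accepted strings of unbounded length, so the language is infinite.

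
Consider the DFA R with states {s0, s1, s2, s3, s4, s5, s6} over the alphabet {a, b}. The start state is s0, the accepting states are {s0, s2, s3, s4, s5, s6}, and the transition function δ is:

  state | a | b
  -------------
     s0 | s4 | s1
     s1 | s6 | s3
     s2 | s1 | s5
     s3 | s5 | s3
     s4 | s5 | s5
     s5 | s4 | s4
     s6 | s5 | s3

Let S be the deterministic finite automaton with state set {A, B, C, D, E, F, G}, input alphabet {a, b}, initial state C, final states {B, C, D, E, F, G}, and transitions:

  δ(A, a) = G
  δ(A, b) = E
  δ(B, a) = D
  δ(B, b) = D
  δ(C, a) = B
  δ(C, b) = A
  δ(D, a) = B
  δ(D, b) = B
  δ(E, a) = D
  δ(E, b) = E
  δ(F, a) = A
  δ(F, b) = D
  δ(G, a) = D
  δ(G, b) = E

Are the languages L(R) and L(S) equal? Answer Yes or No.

Exploring the product automaton R × S from the start pair (s0, C), following both machines on each input symbol, reaches 6 state pairs: (s0, C), (s4, B), (s1, A), (s5, D), (s6, G), (s3, E).
R accepts in {s0, s2, s3, s4, s5, s6} and S accepts in {B, C, D, E, F, G}. In every reachable pair the two components are either both accepting — (s0, C), (s4, B), (s5, D), (s6, G), (s3, E) — or both non-accepting, so no string is accepted by exactly one of the machines: L(R) \ L(S) and L(S) \ L(R) are both empty.
Hence every string is accepted by R iff it is accepted by S, and the two languages coincide.

Yes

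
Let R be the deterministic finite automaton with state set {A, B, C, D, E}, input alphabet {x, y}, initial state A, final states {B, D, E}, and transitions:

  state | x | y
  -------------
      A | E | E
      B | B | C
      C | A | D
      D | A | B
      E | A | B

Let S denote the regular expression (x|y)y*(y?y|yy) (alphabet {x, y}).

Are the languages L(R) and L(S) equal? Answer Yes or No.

No

The string x is accepted by R but rejected by S.
So L(R) ≠ L(S).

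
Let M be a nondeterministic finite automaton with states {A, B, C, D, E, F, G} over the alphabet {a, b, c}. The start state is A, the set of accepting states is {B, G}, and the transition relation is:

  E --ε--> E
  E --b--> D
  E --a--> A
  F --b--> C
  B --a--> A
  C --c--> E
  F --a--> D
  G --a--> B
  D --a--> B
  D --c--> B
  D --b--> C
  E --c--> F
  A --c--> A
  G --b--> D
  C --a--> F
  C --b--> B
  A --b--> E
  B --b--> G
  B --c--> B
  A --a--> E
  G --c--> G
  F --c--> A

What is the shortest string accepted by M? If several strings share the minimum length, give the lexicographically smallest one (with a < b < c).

aba

A breadth-first search from A reaches an accepting state first via the path A → E → D → B on input aba.
No string of length < 3 is accepted (BFS exhausts all shorter strings without reaching an accepting state), and aba is the lexicographically least accepting string of length 3.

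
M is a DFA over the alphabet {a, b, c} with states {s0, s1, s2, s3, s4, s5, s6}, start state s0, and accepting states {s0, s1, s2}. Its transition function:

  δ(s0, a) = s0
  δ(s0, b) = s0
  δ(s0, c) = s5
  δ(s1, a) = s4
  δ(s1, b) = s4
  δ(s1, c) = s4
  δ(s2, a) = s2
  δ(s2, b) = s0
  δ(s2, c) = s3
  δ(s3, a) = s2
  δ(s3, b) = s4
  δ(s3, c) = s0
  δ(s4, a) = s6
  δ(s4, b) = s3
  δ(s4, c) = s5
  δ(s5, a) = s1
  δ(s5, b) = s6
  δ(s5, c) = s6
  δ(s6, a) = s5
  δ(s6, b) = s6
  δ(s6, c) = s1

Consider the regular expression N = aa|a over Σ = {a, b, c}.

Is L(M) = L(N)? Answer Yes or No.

The empty string ε is accepted by M but rejected by N.
So L(M) ≠ L(N).

No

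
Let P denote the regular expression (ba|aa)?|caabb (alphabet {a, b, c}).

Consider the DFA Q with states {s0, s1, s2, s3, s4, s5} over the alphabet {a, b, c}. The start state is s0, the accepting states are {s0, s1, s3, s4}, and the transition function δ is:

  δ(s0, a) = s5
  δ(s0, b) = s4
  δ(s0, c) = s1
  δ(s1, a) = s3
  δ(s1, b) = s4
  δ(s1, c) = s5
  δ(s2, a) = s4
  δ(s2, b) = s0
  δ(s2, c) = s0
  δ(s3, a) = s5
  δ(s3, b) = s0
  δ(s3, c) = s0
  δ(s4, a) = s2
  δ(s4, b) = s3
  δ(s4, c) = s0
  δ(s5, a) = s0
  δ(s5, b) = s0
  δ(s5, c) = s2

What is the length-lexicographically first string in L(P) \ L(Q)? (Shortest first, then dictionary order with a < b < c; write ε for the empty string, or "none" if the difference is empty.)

The string ba is accepted by P but not by Q.
No shorter string lies in the difference, and ba is the lexicographically first length-2 string in L(P) \ L(Q).

ba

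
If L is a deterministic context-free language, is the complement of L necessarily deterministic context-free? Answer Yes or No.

A deterministic PDA can be normalised so that it always reads its entire input (no blocking, no infinite ε-loops) and records in its finite control whether it has passed through an accepting state since the last input symbol was consumed; inverting that end-of-input verdict yields a DPDA for the complement.
So the deterministic context-free languages are closed under complement.

Yes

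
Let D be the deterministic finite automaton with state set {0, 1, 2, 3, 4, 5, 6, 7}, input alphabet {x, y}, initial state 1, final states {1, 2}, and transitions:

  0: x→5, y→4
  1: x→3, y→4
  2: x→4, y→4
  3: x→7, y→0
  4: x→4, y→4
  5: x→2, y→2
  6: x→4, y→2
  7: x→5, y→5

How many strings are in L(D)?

The useful subgraph on states {0, 1, 2, 3, 5, 7} is acyclic, so L(D) is finite; the longest accepting path visits 5 useful states, giving maximum string length 4.
Counting accepting paths from 1 by length: 1 of length 0, 6 of length 4. Total 7.

7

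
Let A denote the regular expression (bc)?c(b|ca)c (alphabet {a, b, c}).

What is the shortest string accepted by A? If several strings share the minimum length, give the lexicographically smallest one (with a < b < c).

By inspection of the expression, no string of length less than 3 matches, and cbc is the lexicographically first match of length 3.

cbc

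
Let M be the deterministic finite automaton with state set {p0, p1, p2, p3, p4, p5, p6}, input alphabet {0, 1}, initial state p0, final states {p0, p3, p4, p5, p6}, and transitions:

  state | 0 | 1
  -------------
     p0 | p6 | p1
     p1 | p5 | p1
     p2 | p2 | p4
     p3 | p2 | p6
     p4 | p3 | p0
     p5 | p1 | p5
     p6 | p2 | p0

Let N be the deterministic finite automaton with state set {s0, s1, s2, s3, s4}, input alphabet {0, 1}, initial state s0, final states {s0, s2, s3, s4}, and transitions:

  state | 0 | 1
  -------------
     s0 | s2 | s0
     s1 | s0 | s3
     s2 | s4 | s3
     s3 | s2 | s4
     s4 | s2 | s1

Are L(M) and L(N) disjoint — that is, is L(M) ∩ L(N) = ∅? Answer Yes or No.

No

The empty string ε is accepted by both M and N.
Hence L(M) ∩ L(N) ≠ ∅.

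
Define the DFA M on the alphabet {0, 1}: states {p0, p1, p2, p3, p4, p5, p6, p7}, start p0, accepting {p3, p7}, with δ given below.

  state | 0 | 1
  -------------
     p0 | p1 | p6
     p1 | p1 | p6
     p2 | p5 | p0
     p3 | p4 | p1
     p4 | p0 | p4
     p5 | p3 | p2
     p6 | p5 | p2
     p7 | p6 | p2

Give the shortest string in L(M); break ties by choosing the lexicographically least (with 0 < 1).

A breadth-first search from p0 reaches an accepting state first via the path p0 → p6 → p5 → p3 on input 100.
No string of length < 3 is accepted (BFS exhausts all shorter strings without reaching an accepting state), and 100 is the lexicographically least accepting string of length 3.

100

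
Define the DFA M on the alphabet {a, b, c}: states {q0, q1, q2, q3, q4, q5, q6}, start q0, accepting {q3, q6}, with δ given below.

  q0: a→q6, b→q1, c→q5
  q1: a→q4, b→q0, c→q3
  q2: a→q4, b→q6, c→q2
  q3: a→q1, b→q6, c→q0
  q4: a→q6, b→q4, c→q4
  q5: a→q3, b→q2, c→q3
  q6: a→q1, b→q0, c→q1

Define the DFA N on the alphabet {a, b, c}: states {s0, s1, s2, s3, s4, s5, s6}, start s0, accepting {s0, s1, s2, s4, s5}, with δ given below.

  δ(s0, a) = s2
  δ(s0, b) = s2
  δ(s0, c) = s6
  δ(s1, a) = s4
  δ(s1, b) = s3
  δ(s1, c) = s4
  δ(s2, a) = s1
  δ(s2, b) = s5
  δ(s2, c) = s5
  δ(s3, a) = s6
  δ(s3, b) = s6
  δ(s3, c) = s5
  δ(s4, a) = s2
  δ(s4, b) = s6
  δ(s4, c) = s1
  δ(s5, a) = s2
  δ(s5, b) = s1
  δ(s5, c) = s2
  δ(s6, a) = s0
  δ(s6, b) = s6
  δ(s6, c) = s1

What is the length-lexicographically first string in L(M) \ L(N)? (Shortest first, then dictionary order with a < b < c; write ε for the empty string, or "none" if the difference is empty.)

The string cbb is accepted by M but not by N.
No shorter string lies in the difference, and cbb is the lexicographically first length-3 string in L(M) \ L(N).

cbb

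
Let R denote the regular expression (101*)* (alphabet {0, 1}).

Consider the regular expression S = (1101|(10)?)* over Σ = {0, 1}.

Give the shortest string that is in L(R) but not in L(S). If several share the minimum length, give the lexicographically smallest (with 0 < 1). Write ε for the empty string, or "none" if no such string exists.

101

The string 101 is accepted by R but not by S.
No shorter string lies in the difference, and 101 is the lexicographically first length-3 string in L(R) \ L(S).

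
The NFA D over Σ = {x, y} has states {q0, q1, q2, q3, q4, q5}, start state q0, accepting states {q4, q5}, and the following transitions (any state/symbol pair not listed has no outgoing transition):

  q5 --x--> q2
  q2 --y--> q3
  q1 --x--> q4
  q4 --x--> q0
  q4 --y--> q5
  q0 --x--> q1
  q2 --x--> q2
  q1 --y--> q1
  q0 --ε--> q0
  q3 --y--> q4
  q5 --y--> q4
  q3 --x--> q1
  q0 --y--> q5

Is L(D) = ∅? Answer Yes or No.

The string y is accepted: the run q0 → q5 ends in the accepting state q5.
Since at least one string is accepted, L(D) is not empty.

No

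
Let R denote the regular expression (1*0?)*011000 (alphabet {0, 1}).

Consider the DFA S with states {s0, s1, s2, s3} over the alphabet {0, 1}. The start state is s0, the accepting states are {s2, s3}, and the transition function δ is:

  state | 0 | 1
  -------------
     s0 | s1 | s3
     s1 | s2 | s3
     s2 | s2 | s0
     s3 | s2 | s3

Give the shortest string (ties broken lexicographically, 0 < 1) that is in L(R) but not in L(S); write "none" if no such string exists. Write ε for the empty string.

none

Converting the expression R to a DFA (subset construction, then merging equivalent states) gives the minimal DFA with states {r0, r1, r2, r3, r4, r5, r6}, start state r0, accepting states {r6} and transitions r0: 0→r1, 1→r0; r1: 0→r1, 1→r2; r2: 0→r1, 1→r3; r3: 0→r4, 1→r0; r4: 0→r5, 1→r2; r5: 0→r6, 1→r2; r6: 0→r1, 1→r2.
Exploring the product automaton R × S from the start pair (r0, s0), following both machines on each input symbol, reaches 10 state pairs: (r0, s0), (r1, s1), (r0, s3), (r1, s2), (r2, s3), (r2, s0), (r3, s3), (r4, s2), (r5, s2), (r6, s2).
R accepts in {r6} and S accepts in {s2, s3}. The reachable pairs whose R-component is accepting are (r6, s2); in each of them the S-component is accepting too, so the product for L(R) \ L(S) (R-component accepting, S-component rejecting) has no reachable accepting pair and the difference is empty.
So every string accepted by R is also accepted by S: L(R) \ L(S) = ∅ and there is no such string.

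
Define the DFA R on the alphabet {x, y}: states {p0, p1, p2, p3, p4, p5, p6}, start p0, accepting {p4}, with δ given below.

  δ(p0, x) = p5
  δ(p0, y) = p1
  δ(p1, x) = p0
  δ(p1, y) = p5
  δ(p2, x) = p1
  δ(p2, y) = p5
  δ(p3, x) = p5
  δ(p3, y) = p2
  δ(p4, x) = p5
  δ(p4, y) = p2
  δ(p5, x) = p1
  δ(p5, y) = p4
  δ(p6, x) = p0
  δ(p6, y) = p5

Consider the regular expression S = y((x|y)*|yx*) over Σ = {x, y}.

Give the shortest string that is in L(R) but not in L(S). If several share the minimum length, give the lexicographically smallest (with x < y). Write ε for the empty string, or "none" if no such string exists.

xy

The string xy is accepted by R but not by S.
No shorter string lies in the difference, and xy is the lexicographically first length-2 string in L(R) \ L(S).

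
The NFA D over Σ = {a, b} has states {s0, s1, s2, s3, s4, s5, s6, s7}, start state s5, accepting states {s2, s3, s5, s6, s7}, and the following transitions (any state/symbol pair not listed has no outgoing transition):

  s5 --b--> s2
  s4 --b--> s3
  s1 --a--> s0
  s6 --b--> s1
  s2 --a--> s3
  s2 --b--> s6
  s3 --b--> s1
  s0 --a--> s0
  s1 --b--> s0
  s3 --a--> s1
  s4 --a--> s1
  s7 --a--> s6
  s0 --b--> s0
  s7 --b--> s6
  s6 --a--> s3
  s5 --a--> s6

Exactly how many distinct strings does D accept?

The useful subgraph on states {s2, s3, s5, s6} is acyclic, so L(D) is finite; the longest accepting path visits 4 useful states, giving maximum string length 3.
Counting accepting paths from s5 by length: 1 of length 0, 2 of length 1, 3 of length 2, 1 of length 3. Total 7.

7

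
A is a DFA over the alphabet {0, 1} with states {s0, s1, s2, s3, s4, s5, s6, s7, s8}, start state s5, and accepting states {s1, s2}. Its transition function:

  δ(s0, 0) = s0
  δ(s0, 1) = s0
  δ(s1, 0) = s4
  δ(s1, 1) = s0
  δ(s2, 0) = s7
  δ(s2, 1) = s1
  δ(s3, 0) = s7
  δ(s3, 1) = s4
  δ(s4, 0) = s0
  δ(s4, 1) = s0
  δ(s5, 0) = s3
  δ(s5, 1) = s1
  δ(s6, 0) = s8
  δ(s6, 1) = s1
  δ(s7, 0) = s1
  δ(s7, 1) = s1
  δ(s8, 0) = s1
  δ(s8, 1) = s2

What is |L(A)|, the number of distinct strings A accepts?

The useful subgraph on states {s1, s3, s5, s7} is acyclic, so L(A) is finite; the longest accepting path visits 4 useful states, giving maximum string length 3.
Counting accepting paths from s5 by length: 1 of length 1, 2 of length 3. Total 3.

3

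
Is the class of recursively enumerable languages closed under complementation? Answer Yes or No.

No

If both L and its complement were r.e., running the two recognisers in parallel would decide L, so L would be recursive; but there are r.e. languages that are not recursive (e.g. the halting problem), and their complements are therefore not r.e.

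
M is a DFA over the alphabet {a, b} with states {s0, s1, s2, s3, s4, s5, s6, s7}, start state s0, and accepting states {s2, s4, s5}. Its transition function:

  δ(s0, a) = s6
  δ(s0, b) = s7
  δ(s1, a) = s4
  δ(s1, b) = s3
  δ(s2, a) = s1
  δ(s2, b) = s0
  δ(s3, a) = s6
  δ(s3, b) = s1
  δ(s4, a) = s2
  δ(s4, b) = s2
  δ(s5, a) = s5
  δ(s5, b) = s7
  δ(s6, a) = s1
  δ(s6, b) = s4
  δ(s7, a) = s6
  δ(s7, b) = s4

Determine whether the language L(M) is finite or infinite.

infinite

State s1 is reachable from the start and can reach an accepting state, and it lies on the cycle s1 → s3 → s1.
Traversing that cycle any number of times yields accepted strings of unbounded length, so the language is infinite.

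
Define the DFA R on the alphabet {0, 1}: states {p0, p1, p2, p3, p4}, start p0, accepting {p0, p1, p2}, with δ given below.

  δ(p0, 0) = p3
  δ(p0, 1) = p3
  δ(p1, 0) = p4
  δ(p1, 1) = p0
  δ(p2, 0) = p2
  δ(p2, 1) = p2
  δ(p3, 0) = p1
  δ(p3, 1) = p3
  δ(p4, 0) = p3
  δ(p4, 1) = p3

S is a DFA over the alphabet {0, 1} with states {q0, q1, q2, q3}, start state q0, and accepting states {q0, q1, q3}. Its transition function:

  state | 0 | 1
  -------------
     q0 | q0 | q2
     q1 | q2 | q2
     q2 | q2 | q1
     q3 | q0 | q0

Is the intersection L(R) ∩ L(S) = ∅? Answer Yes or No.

The empty string ε is accepted by both R and S.
Hence L(R) ∩ L(S) ≠ ∅.

No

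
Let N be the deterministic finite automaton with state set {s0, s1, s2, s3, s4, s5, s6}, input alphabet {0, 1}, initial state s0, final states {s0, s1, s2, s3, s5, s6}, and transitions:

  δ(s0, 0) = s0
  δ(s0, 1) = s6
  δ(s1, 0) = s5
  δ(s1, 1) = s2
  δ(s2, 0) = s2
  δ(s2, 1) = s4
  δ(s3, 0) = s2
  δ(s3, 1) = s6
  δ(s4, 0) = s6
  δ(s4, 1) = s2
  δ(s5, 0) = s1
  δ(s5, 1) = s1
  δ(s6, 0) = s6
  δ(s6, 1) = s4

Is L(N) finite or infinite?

infinite

State s0 is reachable from the start and can reach an accepting state, and it lies on the cycle s0 → s0.
Traversing that cycle any number of times yields accepted strings of unbounded length, so the language is infinite.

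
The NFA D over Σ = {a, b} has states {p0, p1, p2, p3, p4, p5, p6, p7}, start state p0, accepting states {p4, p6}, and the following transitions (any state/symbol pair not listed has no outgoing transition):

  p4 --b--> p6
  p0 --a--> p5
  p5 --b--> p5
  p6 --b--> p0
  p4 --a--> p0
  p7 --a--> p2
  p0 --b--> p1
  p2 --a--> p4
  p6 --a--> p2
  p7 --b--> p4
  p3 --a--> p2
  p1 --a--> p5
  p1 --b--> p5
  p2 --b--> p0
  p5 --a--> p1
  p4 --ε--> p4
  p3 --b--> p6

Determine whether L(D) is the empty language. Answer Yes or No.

Yes

The states reachable from the start state are {p0, p1, p5}.
None of the accepting states {p4, p6} is reachable, so no string is accepted and L(D) = ∅.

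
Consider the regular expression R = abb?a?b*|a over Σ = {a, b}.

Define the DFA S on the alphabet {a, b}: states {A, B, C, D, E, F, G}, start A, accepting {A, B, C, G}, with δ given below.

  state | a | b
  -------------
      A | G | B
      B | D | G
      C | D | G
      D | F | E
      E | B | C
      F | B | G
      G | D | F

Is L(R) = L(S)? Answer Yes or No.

The string ab is accepted by R but rejected by S.
So L(R) ≠ L(S).

No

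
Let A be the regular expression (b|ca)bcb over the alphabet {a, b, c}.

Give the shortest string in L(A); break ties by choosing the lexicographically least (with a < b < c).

bbcb

By inspection of the expression, no string of length less than 4 matches, and bbcb is the lexicographically first match of length 4.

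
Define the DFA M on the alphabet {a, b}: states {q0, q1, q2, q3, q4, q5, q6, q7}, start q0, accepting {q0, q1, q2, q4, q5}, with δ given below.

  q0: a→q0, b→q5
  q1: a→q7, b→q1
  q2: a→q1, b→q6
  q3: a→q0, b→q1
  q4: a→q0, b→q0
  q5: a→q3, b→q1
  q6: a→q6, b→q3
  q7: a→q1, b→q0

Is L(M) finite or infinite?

State q0 is reachable from the start and can reach an accepting state, and it lies on the cycle q0 → q0.
Traversing that cycle any number of times yields accepted strings of unbounded length, so the language is infinite.

infinite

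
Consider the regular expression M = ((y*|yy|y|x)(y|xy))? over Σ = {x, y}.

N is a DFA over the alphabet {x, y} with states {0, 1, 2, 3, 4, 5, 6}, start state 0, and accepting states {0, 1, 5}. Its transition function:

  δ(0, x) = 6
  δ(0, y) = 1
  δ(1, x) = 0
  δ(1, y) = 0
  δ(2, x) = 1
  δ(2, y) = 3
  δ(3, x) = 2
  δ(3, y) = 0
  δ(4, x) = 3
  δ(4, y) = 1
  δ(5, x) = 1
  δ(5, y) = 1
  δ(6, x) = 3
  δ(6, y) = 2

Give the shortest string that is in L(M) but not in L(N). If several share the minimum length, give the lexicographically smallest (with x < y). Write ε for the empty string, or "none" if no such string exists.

The string xy is accepted by M but not by N.
No shorter string lies in the difference, and xy is the lexicographically first length-2 string in L(M) \ L(N).

xy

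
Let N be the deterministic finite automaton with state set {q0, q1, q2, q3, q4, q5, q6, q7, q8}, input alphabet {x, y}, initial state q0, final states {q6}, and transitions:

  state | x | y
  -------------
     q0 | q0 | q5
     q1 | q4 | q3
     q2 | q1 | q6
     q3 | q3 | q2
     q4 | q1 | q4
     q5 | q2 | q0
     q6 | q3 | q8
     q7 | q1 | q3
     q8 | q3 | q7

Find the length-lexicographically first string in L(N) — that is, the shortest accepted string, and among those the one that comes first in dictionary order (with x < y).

yxy

A breadth-first search from q0 reaches an accepting state first via the path q0 → q5 → q2 → q6 on input yxy.
No string of length < 3 is accepted (BFS exhausts all shorter strings without reaching an accepting state), and yxy is the lexicographically least accepting string of length 3.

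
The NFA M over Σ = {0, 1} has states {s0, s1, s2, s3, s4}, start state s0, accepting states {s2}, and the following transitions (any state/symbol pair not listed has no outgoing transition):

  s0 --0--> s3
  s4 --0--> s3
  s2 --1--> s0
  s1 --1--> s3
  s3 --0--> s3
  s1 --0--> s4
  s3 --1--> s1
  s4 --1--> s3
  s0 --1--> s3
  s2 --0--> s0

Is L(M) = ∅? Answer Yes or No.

Yes

The states reachable from the start state are {s0, s1, s3, s4}.
None of the accepting states {s2} is reachable, so no string is accepted and L(M) = ∅.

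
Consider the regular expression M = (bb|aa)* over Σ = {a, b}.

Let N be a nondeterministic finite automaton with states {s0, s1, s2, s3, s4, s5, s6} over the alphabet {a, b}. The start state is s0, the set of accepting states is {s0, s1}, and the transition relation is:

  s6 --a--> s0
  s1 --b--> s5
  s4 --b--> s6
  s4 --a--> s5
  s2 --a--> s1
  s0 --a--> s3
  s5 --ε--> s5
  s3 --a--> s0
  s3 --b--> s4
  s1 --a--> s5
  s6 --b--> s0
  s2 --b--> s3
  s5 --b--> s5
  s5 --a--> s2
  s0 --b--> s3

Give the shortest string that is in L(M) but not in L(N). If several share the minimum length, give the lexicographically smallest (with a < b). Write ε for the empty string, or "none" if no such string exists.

The string bb is accepted by M but not by N.
No shorter string lies in the difference, and bb is the lexicographically first length-2 string in L(M) \ L(N).

bb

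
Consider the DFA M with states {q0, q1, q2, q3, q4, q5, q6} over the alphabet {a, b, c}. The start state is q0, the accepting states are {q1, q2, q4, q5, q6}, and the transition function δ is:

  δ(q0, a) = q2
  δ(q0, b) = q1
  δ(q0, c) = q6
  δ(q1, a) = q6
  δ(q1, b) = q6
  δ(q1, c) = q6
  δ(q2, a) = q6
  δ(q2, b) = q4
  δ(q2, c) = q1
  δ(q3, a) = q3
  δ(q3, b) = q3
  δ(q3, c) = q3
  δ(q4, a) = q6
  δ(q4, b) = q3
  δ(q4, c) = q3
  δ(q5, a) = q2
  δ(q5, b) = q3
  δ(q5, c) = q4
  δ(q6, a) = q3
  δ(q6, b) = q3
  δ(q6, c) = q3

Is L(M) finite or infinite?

finite

The useful states (reachable from q0 and able to reach an accepting state) are {q0, q1, q2, q4, q6}.
Restricted to these states the transition graph has no cycle, so every accepting path has bounded length and L is finite.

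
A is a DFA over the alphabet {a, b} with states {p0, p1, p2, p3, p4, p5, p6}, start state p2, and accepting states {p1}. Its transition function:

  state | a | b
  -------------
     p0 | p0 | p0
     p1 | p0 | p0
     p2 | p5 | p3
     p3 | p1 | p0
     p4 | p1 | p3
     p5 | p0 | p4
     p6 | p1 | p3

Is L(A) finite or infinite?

The useful states (reachable from p2 and able to reach an accepting state) are {p1, p2, p3, p4, p5}.
Restricted to these states the transition graph has no cycle, so every accepting path has bounded length and L is finite.

finite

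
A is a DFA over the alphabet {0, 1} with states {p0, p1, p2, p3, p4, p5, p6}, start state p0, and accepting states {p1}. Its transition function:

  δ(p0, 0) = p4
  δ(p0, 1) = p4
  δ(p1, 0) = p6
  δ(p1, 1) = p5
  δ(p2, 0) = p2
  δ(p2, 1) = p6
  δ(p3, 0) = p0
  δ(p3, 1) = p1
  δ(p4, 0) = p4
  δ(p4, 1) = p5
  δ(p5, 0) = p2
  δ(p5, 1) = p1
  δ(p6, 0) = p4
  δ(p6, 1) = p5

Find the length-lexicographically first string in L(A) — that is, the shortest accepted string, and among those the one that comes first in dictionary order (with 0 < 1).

011

A breadth-first search from p0 reaches an accepting state first via the path p0 → p4 → p5 → p1 on input 011.
No string of length < 3 is accepted (BFS exhausts all shorter strings without reaching an accepting state), and 011 is the lexicographically least accepting string of length 3.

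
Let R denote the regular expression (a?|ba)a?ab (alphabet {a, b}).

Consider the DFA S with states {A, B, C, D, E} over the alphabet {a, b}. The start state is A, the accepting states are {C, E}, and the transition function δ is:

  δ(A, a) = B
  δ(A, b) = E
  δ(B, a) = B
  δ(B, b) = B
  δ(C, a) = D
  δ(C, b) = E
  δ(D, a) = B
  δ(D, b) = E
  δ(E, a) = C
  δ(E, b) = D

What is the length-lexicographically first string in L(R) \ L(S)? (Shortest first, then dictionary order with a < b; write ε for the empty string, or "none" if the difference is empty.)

The string ab is accepted by R but not by S.
No shorter string lies in the difference, and ab is the lexicographically first length-2 string in L(R) \ L(S).

ab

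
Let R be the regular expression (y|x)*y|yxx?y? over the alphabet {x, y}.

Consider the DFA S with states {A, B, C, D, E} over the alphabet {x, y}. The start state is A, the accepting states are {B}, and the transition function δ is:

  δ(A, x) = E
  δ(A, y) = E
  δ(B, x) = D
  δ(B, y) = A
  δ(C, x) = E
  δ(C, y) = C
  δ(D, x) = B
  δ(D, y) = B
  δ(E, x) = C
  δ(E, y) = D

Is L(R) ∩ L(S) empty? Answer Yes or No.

No

The string xyy is accepted by both R and S.
Hence L(R) ∩ L(S) ≠ ∅.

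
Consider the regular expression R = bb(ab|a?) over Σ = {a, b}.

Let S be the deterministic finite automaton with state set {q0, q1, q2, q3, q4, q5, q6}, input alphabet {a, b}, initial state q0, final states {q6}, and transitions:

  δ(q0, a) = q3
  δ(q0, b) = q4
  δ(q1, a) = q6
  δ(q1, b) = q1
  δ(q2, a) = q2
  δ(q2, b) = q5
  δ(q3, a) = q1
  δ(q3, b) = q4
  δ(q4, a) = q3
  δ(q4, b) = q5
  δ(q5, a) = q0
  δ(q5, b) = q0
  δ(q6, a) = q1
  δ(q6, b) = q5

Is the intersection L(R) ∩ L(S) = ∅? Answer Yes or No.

Converting the expression R to a DFA (subset construction, then merging equivalent states) gives the minimal DFA with states {r0, r1, r2, r3, r4, r5}, start state r0, accepting states {r3, r4, r5} and transitions r0: a→r1, b→r2; r1: a→r1, b→r1; r2: a→r1, b→r3; r3: a→r4, b→r1; r4: a→r1, b→r5; r5: a→r1, b→r1.
Exploring the product automaton R × S from the start pair (r0, q0), following both machines on each input symbol, reaches 11 state pairs: (r0, q0), (r1, q3), (r2, q4), (r1, q1), (r1, q4), (r3, q5), (r1, q6), (r1, q5), (r4, q0), (r1, q0), (r5, q4).
R accepts in {r3, r4, r5} and S accepts in {q6}; no reachable pair has both components accepting, so no string drives both machines to acceptance simultaneously and L(R) ∩ L(S) = ∅.
So no string is accepted by both, and the intersection is empty.

Yes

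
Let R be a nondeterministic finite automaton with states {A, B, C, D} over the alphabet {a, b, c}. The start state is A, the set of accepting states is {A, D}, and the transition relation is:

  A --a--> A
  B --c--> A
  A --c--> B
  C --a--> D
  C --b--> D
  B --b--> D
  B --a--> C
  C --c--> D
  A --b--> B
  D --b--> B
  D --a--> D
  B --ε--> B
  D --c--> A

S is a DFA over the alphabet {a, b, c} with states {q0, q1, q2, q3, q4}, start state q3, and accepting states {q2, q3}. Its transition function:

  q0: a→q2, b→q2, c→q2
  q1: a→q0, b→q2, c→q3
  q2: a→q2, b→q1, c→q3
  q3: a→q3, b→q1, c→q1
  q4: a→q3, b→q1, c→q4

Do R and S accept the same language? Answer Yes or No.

Yes

Exploring the product automaton R × S from the start pair (A, q3), following both machines on each input symbol, reaches 4 state pairs: (A, q3), (B, q1), (C, q0), (D, q2).
R accepts in {A, D} and S accepts in {q2, q3}. In every reachable pair the two components are either both accepting — (A, q3), (D, q2) — or both non-accepting, so no string is accepted by exactly one of the machines: L(R) \ L(S) and L(S) \ L(R) are both empty.
Hence every string is accepted by R iff it is accepted by S, and the two languages coincide.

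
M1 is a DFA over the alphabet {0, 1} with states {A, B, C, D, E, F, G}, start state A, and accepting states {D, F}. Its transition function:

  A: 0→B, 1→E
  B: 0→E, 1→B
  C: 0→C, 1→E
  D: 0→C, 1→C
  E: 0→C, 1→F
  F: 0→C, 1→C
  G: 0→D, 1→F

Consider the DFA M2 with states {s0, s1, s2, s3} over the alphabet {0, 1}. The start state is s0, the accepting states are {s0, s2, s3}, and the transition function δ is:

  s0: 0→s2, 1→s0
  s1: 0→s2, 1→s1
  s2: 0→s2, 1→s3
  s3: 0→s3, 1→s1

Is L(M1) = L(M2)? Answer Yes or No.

The string 0101 is accepted by M1 but rejected by M2.
So L(M1) ≠ L(M2).

No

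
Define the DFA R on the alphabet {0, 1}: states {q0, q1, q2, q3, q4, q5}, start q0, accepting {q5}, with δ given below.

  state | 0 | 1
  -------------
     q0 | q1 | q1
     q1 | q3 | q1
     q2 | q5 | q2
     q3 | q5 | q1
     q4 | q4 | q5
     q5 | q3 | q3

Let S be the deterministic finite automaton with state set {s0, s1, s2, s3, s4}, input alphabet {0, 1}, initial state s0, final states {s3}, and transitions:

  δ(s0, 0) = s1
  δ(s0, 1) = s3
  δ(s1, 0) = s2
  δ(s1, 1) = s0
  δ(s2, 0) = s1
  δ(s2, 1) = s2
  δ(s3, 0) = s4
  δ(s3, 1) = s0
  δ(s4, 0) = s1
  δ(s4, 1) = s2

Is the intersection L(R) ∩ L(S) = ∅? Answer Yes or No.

Exploring the product automaton R × S from the start pair (q0, s0), following both machines on each input symbol, reaches 11 state pairs: (q0, s0), (q1, s1), (q1, s3), (q3, s2), (q1, s0), (q3, s4), (q5, s1), (q1, s2), (q3, s1), (q3, s0), (q5, s2).
R accepts in {q5} and S accepts in {s3}; no reachable pair has both components accepting, so no string drives both machines to acceptance simultaneously and L(R) ∩ L(S) = ∅.
So no string is accepted by both, and the intersection is empty.

Yes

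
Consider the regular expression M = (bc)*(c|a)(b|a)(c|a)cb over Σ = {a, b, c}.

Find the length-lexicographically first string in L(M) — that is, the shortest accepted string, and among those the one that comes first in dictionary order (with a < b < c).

By inspection of the expression, no string of length less than 5 matches, and aaacb is the lexicographically first match of length 5.

aaacb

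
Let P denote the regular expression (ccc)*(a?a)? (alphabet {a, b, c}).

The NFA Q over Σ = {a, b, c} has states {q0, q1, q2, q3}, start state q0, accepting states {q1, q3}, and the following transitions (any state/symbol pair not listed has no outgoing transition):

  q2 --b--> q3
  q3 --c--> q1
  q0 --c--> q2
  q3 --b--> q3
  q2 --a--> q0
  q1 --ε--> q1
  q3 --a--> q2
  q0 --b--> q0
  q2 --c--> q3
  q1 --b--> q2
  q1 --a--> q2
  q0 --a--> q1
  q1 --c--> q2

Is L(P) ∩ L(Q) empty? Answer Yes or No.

No

The string a is accepted by both P and Q.
Hence L(P) ∩ L(Q) ≠ ∅.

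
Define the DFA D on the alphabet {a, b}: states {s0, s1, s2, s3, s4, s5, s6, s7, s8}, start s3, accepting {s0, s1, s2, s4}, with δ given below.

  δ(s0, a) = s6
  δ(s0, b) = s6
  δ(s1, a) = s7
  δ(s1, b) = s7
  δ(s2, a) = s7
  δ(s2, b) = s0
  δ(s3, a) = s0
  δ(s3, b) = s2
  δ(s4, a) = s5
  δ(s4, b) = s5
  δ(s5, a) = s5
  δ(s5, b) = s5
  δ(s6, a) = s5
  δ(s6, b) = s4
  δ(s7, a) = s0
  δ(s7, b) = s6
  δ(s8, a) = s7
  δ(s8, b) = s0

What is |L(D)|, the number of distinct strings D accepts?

The useful subgraph on states {s0, s2, s3, s4, s6, s7} is acyclic, so L(D) is finite; the longest accepting path visits 6 useful states, giving maximum string length 5.
Counting accepting paths from s3 by length: 2 of length 1, 1 of length 2, 3 of length 3, 3 of length 4, 2 of length 5. Total 11.

11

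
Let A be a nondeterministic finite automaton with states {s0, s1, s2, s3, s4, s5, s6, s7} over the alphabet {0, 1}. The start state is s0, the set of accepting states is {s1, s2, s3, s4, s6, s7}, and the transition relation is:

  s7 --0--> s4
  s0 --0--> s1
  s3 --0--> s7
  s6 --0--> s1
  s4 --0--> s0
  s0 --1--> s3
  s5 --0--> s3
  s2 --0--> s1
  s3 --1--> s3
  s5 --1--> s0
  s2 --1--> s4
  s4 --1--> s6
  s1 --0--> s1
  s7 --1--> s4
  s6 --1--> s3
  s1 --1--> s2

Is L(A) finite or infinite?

State s1 is reachable from the start and can reach an accepting state, and it lies on the cycle s1 → s1.
Traversing that cycle any number of times yields accepted strings of unbounded length, so the language is infinite.

infinite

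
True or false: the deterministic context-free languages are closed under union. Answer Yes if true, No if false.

{aⁿbⁿ : n≥0} and {aⁿb²ⁿ : n≥0} are each accepted by a deterministic PDA (push the a's; pop one per b, respectively one per two b's), but their union U is not. Suppose a DPDA M accepted U. Being deterministic, M has a single run on aⁿb²ⁿ, and since aⁿbⁿ ∈ U that run passes through an accepting configuration right after consuming the prefix aⁿbⁿ and then goes on to accept again after n more b's. Build an ordinary (nondeterministic) PDA M′ that simulates M on a's and b's and, at any moment when M is in an accepting state, may switch to a second mode in which it reads only c's, feeding each c to M as a b; M′ accepts when M does. Then M′ accepts aⁱbʲcᵏ (k≥1) exactly when both aⁱbʲ ∈ U and aⁱbʲ⁺ᵏ ∈ U, and checking the four cases (i=j or j=2i, combined with j+k=i or j+k=2i) leaves only i=j=k: so L(M′) ∩ a*b*c⁺ = {aⁿbⁿcⁿ : n≥1} would be context-free, which it is not (pumping lemma) — contradiction. (The union is an unambiguous CFL; it is determinism, not unambiguity, that fails.)

No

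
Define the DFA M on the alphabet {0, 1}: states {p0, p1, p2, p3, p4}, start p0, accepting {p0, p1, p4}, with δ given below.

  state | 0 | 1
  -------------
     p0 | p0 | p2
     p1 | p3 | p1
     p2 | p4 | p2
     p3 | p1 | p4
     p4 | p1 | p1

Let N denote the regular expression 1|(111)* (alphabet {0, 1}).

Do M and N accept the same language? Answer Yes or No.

The string 0 is accepted by M but rejected by N.
So L(M) ≠ L(N).

No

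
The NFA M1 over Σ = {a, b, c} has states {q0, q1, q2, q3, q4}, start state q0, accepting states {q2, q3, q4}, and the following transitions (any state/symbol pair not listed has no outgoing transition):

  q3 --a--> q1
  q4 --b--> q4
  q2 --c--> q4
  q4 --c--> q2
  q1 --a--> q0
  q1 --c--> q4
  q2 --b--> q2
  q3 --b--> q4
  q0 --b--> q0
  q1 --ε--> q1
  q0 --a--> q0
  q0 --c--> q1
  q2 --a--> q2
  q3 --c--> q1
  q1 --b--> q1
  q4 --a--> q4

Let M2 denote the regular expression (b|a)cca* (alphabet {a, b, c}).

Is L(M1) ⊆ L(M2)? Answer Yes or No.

No

The string cc is in L(M1) but not in L(M2).
So L(M1) ⊄ L(M2).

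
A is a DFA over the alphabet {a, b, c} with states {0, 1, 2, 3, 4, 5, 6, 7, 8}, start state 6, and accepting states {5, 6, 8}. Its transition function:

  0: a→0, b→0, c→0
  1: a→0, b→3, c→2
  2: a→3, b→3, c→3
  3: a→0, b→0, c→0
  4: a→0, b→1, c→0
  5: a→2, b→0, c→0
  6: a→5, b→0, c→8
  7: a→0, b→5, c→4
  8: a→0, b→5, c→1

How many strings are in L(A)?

The useful subgraph on states {5, 6, 8} is acyclic, so L(A) is finite; the longest accepting path visits 3 useful states, giving maximum string length 2.
Counting accepting paths from 6 by length: 1 of length 0, 2 of length 1, 1 of length 2. Total 4.

4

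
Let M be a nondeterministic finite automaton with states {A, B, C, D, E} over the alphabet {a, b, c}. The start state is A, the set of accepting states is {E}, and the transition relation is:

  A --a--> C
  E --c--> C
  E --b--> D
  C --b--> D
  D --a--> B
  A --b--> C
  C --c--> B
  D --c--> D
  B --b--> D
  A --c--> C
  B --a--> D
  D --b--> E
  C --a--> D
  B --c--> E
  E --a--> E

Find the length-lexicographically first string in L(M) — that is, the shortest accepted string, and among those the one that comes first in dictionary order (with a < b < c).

A breadth-first search from A reaches an accepting state first via the path A → C → D → E on input aab.
No string of length < 3 is accepted (BFS exhausts all shorter strings without reaching an accepting state), and aab is the lexicographically least accepting string of length 3.

aab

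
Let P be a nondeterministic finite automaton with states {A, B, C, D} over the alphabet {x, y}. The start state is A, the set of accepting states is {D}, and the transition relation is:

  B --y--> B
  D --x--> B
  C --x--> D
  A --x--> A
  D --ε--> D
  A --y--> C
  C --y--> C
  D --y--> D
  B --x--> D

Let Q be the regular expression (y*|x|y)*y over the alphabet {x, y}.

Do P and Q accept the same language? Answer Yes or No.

The string yx is accepted by P but rejected by Q.
So L(P) ≠ L(Q).

No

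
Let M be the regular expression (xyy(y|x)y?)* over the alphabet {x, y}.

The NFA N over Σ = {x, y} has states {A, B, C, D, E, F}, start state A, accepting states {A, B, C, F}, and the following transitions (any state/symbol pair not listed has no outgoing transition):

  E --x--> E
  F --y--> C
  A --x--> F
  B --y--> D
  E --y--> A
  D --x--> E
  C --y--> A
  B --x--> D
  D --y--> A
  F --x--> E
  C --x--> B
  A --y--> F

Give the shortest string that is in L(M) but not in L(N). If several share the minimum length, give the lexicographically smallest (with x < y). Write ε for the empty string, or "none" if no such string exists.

xyyxxyyx

The string xyyxxyyx is accepted by M but not by N.
No shorter string lies in the difference, and xyyxxyyx is the lexicographically first length-8 string in L(M) \ L(N).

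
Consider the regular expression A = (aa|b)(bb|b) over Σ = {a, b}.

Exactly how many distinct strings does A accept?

The expression has no Kleene star, so L(A) is finite. Expanding the alternatives gives {bb, aab, bbb, aabb}.
That is 1 of length 2, 2 of length 3, 1 of length 4: 4 strings in all.

4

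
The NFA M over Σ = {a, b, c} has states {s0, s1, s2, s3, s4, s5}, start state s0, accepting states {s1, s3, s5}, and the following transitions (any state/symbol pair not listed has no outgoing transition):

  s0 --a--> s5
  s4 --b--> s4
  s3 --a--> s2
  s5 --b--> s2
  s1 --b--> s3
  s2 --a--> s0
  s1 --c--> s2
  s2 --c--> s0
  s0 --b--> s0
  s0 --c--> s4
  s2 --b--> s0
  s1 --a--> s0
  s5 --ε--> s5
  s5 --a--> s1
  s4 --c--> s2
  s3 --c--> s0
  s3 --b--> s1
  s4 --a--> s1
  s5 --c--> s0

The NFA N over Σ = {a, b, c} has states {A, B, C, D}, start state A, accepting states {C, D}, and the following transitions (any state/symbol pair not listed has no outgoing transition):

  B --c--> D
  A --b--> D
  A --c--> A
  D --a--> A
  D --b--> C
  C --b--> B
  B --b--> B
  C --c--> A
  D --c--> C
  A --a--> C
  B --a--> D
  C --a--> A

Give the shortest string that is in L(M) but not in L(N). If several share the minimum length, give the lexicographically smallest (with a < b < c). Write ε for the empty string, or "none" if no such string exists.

The string aa is accepted by M but not by N.
No shorter string lies in the difference, and aa is the lexicographically first length-2 string in L(M) \ L(N).

aa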